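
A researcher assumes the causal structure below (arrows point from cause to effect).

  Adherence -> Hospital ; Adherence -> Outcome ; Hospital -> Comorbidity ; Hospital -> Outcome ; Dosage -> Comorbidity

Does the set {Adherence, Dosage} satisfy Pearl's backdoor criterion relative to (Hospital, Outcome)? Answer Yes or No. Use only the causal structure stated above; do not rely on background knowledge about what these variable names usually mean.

Backdoor paths from Hospital to Outcome (paths whose first edge points into Hospital):
  P1: Hospital <- Adherence -> Outcome
Condition 1 (no descendant of Hospital in the set): holds — descendants of Hospital are {Comorbidity, Outcome}; none are in {Adherence, Dosage}.
Condition 2 (every backdoor path blocked by {Adherence, Dosage}):
  P1: blocked at fork node Adherence ∈ conditioning set.
{Adherence, Dosage} satisfies the backdoor criterion.

Yes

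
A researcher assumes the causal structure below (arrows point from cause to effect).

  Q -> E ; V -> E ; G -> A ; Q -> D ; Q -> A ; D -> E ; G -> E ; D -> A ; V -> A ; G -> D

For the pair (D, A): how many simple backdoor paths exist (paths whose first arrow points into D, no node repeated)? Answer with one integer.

6

A backdoor path from D to A is any simple undirected path whose first edge points into D (i.e. leaves D via a parent).
Parents of D: {G, Q}.
Enumerating:
  P1: D <- Q -> A
  P2: D <- Q -> E <- G -> A
  P3: D <- Q -> E <- V -> A
  P4: D <- G -> A
  P5: D <- G -> E <- Q -> A
  P6: D <- G -> E <- V -> A
That exhausts the simple backdoor paths. Count: 6.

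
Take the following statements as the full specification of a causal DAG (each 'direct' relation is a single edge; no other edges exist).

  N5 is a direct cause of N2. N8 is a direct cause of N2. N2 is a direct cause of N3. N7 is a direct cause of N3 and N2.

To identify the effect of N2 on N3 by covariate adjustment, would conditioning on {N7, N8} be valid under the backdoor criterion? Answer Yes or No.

Yes

Backdoor paths from N2 to N3 (paths whose first edge points into N2):
  P1: N2 <- N7 -> N3
Condition 1 (no descendant of N2 in the set): holds — descendants of N2 are {N3}; none are in {N7, N8}.
Condition 2 (every backdoor path blocked by {N7, N8}):
  P1: blocked at fork node N7 ∈ conditioning set.
{N7, N8} satisfies the backdoor criterion.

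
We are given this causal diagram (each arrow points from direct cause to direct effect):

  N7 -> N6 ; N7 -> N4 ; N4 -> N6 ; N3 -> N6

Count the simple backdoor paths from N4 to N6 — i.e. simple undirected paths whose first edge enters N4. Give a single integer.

1

A backdoor path from N4 to N6 is any simple undirected path whose first edge points into N4 (i.e. leaves N4 via a parent).
Parents of N4: {N7}.
Enumerating:
  P1: N4 <- N7 -> N6
That exhausts the simple backdoor paths. Count: 1.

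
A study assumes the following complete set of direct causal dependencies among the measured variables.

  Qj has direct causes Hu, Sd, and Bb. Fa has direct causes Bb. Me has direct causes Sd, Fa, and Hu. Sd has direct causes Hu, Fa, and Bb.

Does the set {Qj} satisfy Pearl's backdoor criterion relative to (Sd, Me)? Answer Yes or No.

No

Backdoor paths from Sd to Me (paths whose first edge points into Sd):
  P1: Sd <- Bb -> Fa -> Me
  P2: Sd <- Bb -> Qj <- Hu -> Me
  P3: Sd <- Fa <- Bb -> Qj <- Hu -> Me
  P4: Sd <- Fa -> Me
  P5: Sd <- Hu -> Qj <- Bb -> Fa -> Me
  P6: Sd <- Hu -> Me
Condition 1 (no descendant of Sd in the set): FAILS — Qj is a descendant of Sd.
Condition 2 (every backdoor path blocked by {Qj}):
  P1: open — no interior node is in the conditioning set.
  P2: open — collider(s) Qj are conditioned on (or have a conditioned descendant) and no non-collider on the path is in the set.
  P3: open — collider(s) Qj are conditioned on (or have a conditioned descendant) and no non-collider on the path is in the set.
  P4: open — no interior node is in the conditioning set.
  P5: open — collider(s) Qj are conditioned on (or have a conditioned descendant) and no non-collider on the path is in the set.
  P6: open — no interior node is in the conditioning set.
{Qj} does not satisfy the backdoor criterion.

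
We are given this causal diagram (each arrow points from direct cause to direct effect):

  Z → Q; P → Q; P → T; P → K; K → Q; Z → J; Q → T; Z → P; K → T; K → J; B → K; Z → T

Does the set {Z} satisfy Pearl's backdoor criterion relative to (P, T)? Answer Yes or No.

Yes

Backdoor paths from P to T (paths whose first edge points into P):
  P1: P <- Z -> Q <- K -> T
  P2: P <- Z -> Q -> T
  P3: P <- Z -> J <- K -> Q -> T
  P4: P <- Z -> J <- K -> T
  P5: P <- Z -> T
Condition 1 (no descendant of P in the set): holds — descendants of P are {J, K, Q, T}; none are in {Z}.
Condition 2 (every backdoor path blocked by {Z}):
  P1: blocked at fork node Z ∈ conditioning set.
  P2: blocked at fork node Z ∈ conditioning set.
  P3: blocked at fork node Z ∈ conditioning set.
  P4: blocked at fork node Z ∈ conditioning set.
  P5: blocked at fork node Z ∈ conditioning set.
{Z} satisfies the backdoor criterion.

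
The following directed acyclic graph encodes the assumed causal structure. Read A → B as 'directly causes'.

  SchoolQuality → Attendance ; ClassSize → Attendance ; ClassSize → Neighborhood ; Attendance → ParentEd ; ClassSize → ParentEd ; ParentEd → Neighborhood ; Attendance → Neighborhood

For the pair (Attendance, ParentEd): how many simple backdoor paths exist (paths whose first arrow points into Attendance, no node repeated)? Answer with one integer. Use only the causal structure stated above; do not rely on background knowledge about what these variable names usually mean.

2

A backdoor path from Attendance to ParentEd is any simple undirected path whose first edge points into Attendance (i.e. leaves Attendance via a parent).
Parents of Attendance: {ClassSize, SchoolQuality}.
Enumerating:
  P1: Attendance <- ClassSize -> ParentEd
  P2: Attendance <- ClassSize -> Neighborhood <- ParentEd
That exhausts the simple backdoor paths. Count: 2.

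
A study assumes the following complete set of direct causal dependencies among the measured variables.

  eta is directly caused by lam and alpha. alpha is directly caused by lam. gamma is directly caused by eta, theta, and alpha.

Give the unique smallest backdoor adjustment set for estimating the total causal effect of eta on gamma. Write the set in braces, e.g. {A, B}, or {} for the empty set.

{alpha}

Variables eligible for adjustment (non-descendants of eta, excluding eta and gamma): {alpha, lam, theta}.
Backdoor paths from eta to gamma:
  P1: eta <- lam -> alpha -> gamma
  P2: eta <- alpha -> gamma
The empty set is not sufficient: P1 (eta <- lam -> alpha -> gamma) has no collider blocking it and no conditioned non-collider, so it is open.
Try {alpha}:
  P1: blocked at chain node alpha ∈ conditioning set.
  P2: blocked at fork node alpha ∈ conditioning set.
{alpha} contains no descendant of eta and blocks every backdoor path.
No other singleton works — e.g. {lam} leaves P2 open — so {alpha} is the unique smallest valid adjustment set.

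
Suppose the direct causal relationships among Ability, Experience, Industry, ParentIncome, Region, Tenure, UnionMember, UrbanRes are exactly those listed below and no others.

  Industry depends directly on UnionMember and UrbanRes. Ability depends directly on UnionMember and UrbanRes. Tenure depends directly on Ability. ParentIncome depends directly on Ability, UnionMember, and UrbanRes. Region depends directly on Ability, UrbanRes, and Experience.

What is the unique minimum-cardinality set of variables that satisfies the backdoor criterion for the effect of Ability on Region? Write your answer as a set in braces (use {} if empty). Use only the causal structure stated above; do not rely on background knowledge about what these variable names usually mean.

Variables eligible for adjustment (non-descendants of Ability, excluding Ability and Region): {Experience, Industry, UnionMember, UrbanRes}.
Backdoor paths from Ability to Region:
  P1: Ability <- UrbanRes -> Region
  P2: Ability <- UnionMember -> ParentIncome <- UrbanRes -> Region
  P3: Ability <- UnionMember -> Industry <- UrbanRes -> Region
The empty set is not sufficient: P1 (Ability <- UrbanRes -> Region) has no collider blocking it and no conditioned non-collider, so it is open.
Try {UrbanRes}:
  P1: blocked at fork node UrbanRes ∈ conditioning set.
  P2: blocked at collider ParentIncome (neither it nor any descendant is in the conditioning set).
  P3: blocked at collider Industry (neither it nor any descendant is in the conditioning set).
{UrbanRes} contains no descendant of Ability and blocks every backdoor path.
No other singleton works — e.g. {Experience} leaves P1 open — so {UrbanRes} is the unique smallest valid adjustment set.

{UrbanRes}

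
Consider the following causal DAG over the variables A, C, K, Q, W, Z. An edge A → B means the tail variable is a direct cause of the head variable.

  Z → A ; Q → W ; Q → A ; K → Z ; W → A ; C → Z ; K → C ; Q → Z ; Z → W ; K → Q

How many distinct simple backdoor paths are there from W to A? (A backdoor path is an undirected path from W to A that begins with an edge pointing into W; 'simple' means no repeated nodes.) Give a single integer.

A backdoor path from W to A is any simple undirected path whose first edge points into W (i.e. leaves W via a parent).
Parents of W: {Q, Z}.
Enumerating:
  P1: W <- Q <- K -> C -> Z -> A
  P2: W <- Q <- K -> Z -> A
  P3: W <- Q -> Z -> A
  P4: W <- Q -> A
  P5: W <- Z <- K -> Q -> A
  P6: W <- Z <- Q -> A
  P7: W <- Z <- C <- K -> Q -> A
  P8: W <- Z -> A
That exhausts the simple backdoor paths. Count: 8.

8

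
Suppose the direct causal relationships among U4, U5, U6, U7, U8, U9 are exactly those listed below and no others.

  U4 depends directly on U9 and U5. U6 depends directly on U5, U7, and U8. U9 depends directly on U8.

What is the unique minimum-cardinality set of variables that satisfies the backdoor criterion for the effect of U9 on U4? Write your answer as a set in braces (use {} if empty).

Variables eligible for adjustment (non-descendants of U9, excluding U9 and U4): {U5, U6, U7, U8}.
Backdoor paths from U9 to U4:
  P1: U9 <- U8 -> U6 <- U5 -> U4
Each backdoor path contains an unconditioned collider, so every path is already blocked with the empty conditioning set:
  P1: blocked at collider U6 (neither it nor any descendant is in the conditioning set).
The empty set is therefore the unique smallest valid set.

{}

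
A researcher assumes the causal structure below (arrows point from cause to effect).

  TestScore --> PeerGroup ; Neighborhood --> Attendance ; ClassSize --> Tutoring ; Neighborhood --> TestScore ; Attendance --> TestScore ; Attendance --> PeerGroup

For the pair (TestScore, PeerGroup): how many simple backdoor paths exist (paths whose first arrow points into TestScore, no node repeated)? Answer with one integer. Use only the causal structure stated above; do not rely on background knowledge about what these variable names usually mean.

2

A backdoor path from TestScore to PeerGroup is any simple undirected path whose first edge points into TestScore (i.e. leaves TestScore via a parent).
Parents of TestScore: {Attendance, Neighborhood}.
Enumerating:
  P1: TestScore <- Neighborhood -> Attendance -> PeerGroup
  P2: TestScore <- Attendance -> PeerGroup
That exhausts the simple backdoor paths. Count: 2.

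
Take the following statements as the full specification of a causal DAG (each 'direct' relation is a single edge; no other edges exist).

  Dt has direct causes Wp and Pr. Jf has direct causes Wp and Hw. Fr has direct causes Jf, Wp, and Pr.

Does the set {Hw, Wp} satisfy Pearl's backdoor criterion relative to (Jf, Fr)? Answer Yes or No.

Yes

Backdoor paths from Jf to Fr (paths whose first edge points into Jf):
  P1: Jf <- Wp -> Dt <- Pr -> Fr
  P2: Jf <- Wp -> Fr
Condition 1 (no descendant of Jf in the set): holds — descendants of Jf are {Fr}; none are in {Hw, Wp}.
Condition 2 (every backdoor path blocked by {Hw, Wp}):
  P1: blocked at fork node Wp ∈ conditioning set.
  P2: blocked at fork node Wp ∈ conditioning set.
{Hw, Wp} satisfies the backdoor criterion.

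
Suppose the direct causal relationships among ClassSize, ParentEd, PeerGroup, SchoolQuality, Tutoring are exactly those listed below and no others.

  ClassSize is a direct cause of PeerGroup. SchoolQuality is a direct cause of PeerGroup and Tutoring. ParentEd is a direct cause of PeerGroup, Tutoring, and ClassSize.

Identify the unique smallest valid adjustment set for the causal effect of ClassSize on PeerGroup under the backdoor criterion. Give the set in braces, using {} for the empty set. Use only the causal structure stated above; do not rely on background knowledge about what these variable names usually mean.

{ParentEd}

Variables eligible for adjustment (non-descendants of ClassSize, excluding ClassSize and PeerGroup): {ParentEd, SchoolQuality, Tutoring}.
Backdoor paths from ClassSize to PeerGroup:
  P1: ClassSize <- ParentEd -> Tutoring <- SchoolQuality -> PeerGroup
  P2: ClassSize <- ParentEd -> PeerGroup
The empty set is not sufficient: P2 (ClassSize <- ParentEd -> PeerGroup) has no collider blocking it and no conditioned non-collider, so it is open.
Try {ParentEd}:
  P1: blocked at fork node ParentEd ∈ conditioning set.
  P2: blocked at fork node ParentEd ∈ conditioning set.
{ParentEd} contains no descendant of ClassSize and blocks every backdoor path.
No other singleton works — e.g. {SchoolQuality} leaves P2 open — so {ParentEd} is the unique smallest valid adjustment set.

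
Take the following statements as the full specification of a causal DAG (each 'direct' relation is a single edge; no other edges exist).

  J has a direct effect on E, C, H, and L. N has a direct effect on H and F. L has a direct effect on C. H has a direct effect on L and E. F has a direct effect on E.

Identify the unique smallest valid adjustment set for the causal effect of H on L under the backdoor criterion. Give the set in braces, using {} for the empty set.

Variables eligible for adjustment (non-descendants of H, excluding H and L): {F, J, N}.
Backdoor paths from H to L:
  P1: H <- N -> F -> E <- J -> L
  P2: H <- N -> F -> E <- J -> C <- L
  P3: H <- J -> L
  P4: H <- J -> C <- L
The empty set is not sufficient: P3 (H <- J -> L) has no collider blocking it and no conditioned non-collider, so it is open.
Try {J}:
  P1: blocked at collider E (neither it nor any descendant is in the conditioning set).
  P2: blocked at collider E (neither it nor any descendant is in the conditioning set).
  P3: blocked at fork node J ∈ conditioning set.
  P4: blocked at fork node J ∈ conditioning set.
{J} contains no descendant of H and blocks every backdoor path.
No other singleton works — e.g. {N} leaves P3 open — so {J} is the unique smallest valid adjustment set.

{J}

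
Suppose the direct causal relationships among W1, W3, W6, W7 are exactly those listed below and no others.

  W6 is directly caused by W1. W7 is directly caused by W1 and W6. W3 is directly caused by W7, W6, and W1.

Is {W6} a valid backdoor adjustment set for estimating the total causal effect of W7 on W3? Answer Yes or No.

Backdoor paths from W7 to W3 (paths whose first edge points into W7):
  P1: W7 <- W1 -> W6 -> W3
  P2: W7 <- W1 -> W3
  P3: W7 <- W6 <- W1 -> W3
  P4: W7 <- W6 -> W3
Condition 1 (no descendant of W7 in the set): holds — descendants of W7 are {W3}; none are in {W6}.
Condition 2 (every backdoor path blocked by {W6}):
  P1: blocked at chain node W6 ∈ conditioning set.
  P2: open — no interior node is in the conditioning set.
  P3: blocked at chain node W6 ∈ conditioning set.
  P4: blocked at fork node W6 ∈ conditioning set.
{W6} does not satisfy the backdoor criterion.

No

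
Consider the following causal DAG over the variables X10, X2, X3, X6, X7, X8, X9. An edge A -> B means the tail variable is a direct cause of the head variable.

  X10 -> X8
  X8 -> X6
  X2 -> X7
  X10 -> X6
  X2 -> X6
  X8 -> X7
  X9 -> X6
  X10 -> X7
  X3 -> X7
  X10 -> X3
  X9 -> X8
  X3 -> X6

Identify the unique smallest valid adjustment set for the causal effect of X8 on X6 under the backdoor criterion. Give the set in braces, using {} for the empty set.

Variables eligible for adjustment (non-descendants of X8, excluding X8 and X6): {X10, X2, X3, X9}.
Backdoor paths from X8 to X6:
  P1: X8 <- X10 -> X3 -> X6
  P2: X8 <- X10 -> X3 -> X7 <- X2 -> X6
  P3: X8 <- X10 -> X6
  P4: X8 <- X10 -> X7 <- X3 -> X6
  P5: X8 <- X10 -> X7 <- X2 -> X6
  P6: X8 <- X9 -> X6
The empty set is not sufficient: P1 (X8 <- X10 -> X3 -> X6) has no collider blocking it and no conditioned non-collider, so it is open.
Try {X10, X9}:
  P1: blocked at fork node X10 ∈ conditioning set.
  P2: blocked at fork node X10 ∈ conditioning set.
  P3: blocked at fork node X10 ∈ conditioning set.
  P4: blocked at fork node X10 ∈ conditioning set.
  P5: blocked at fork node X10 ∈ conditioning set.
  P6: blocked at fork node X9 ∈ conditioning set.
{X10, X9} contains no descendant of X8 and blocks every backdoor path.
Every element of {X10, X9} is needed (dropping X10 leaves P1 open; dropping X9 leaves P6 open), so no proper subset is valid.
Among all size-2 subsets of the eligible variables, only {X10, X9} blocks every backdoor path, so it is the unique smallest valid adjustment set.

{X10, X9}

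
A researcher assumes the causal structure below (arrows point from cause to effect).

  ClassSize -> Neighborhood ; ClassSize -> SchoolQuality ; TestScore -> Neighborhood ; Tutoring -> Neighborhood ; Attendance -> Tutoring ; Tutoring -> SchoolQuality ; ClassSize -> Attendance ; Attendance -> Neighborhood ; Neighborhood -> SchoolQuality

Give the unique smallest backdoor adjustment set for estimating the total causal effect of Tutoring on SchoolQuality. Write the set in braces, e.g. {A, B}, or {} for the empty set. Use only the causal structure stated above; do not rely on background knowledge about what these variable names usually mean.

Variables eligible for adjustment (non-descendants of Tutoring, excluding Tutoring and SchoolQuality): {Attendance, ClassSize, TestScore}.
Backdoor paths from Tutoring to SchoolQuality:
  P1: Tutoring <- Attendance <- ClassSize -> Neighborhood -> SchoolQuality
  P2: Tutoring <- Attendance <- ClassSize -> SchoolQuality
  P3: Tutoring <- Attendance -> Neighborhood <- ClassSize -> SchoolQuality
  P4: Tutoring <- Attendance -> Neighborhood -> SchoolQuality
The empty set is not sufficient: P1 (Tutoring <- Attendance <- ClassSize -> Neighborhood -> SchoolQuality) has no collider blocking it and no conditioned non-collider, so it is open.
Try {Attendance}:
  P1: blocked at chain node Attendance ∈ conditioning set.
  P2: blocked at chain node Attendance ∈ conditioning set.
  P3: blocked at fork node Attendance ∈ conditioning set.
  P4: blocked at fork node Attendance ∈ conditioning set.
{Attendance} contains no descendant of Tutoring and blocks every backdoor path.
No other singleton works — e.g. {ClassSize} leaves P4 open — so {Attendance} is the unique smallest valid adjustment set.

{Attendance}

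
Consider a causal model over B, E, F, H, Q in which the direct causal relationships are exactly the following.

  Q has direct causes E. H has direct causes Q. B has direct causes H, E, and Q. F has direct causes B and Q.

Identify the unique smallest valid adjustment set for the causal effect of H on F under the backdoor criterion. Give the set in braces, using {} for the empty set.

Variables eligible for adjustment (non-descendants of H, excluding H and F): {E, Q}.
Backdoor paths from H to F:
  P1: H <- Q <- E -> B -> F
  P2: H <- Q -> B -> F
  P3: H <- Q -> F
The empty set is not sufficient: P1 (H <- Q <- E -> B -> F) has no collider blocking it and no conditioned non-collider, so it is open.
Try {Q}:
  P1: blocked at chain node Q ∈ conditioning set.
  P2: blocked at fork node Q ∈ conditioning set.
  P3: blocked at fork node Q ∈ conditioning set.
{Q} contains no descendant of H and blocks every backdoor path.
No other singleton works — e.g. {E} leaves P2 open — so {Q} is the unique smallest valid adjustment set.

{Q}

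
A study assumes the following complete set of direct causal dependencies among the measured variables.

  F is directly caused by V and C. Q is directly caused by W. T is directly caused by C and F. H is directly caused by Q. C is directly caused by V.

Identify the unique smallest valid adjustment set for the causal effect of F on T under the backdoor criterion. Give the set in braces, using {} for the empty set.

Variables eligible for adjustment (non-descendants of F, excluding F and T): {C, H, Q, V, W}.
Backdoor paths from F to T:
  P1: F <- V -> C -> T
  P2: F <- C -> T
The empty set is not sufficient: P1 (F <- V -> C -> T) has no collider blocking it and no conditioned non-collider, so it is open.
Try {C}:
  P1: blocked at chain node C ∈ conditioning set.
  P2: blocked at fork node C ∈ conditioning set.
{C} contains no descendant of F and blocks every backdoor path.
No other singleton works — e.g. {V} leaves P2 open — so {C} is the unique smallest valid adjustment set.

{C}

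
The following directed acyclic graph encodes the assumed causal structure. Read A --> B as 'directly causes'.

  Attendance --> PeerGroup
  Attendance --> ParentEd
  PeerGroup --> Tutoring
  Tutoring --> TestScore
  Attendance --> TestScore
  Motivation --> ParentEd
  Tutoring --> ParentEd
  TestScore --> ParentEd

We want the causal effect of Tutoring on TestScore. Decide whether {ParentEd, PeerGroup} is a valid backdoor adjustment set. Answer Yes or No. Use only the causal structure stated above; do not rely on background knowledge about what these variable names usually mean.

No

Backdoor paths from Tutoring to TestScore (paths whose first edge points into Tutoring):
  P1: Tutoring <- PeerGroup <- Attendance -> TestScore
  P2: Tutoring <- PeerGroup <- Attendance -> ParentEd <- TestScore
Condition 1 (no descendant of Tutoring in the set): FAILS — ParentEd is a descendant of Tutoring.
Condition 2 (every backdoor path blocked by {ParentEd, PeerGroup}):
  P1: blocked at chain node PeerGroup ∈ conditioning set.
  P2: blocked at chain node PeerGroup ∈ conditioning set.
{ParentEd, PeerGroup} does not satisfy the backdoor criterion.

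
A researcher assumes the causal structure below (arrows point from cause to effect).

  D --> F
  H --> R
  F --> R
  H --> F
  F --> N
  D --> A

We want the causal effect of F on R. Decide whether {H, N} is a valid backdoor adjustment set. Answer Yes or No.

Backdoor paths from F to R (paths whose first edge points into F):
  P1: F <- H -> R
Condition 1 (no descendant of F in the set): FAILS — N is a descendant of F.
Condition 2 (every backdoor path blocked by {H, N}):
  P1: blocked at fork node H ∈ conditioning set.
{H, N} does not satisfy the backdoor criterion.

No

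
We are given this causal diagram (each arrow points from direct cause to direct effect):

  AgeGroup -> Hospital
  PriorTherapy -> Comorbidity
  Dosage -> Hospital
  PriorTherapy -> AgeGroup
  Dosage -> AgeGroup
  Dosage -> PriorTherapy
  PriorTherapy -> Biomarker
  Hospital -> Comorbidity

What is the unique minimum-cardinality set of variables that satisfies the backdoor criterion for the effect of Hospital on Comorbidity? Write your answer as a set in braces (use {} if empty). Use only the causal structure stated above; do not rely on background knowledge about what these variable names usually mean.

{PriorTherapy}

Variables eligible for adjustment (non-descendants of Hospital, excluding Hospital and Comorbidity): {AgeGroup, Biomarker, Dosage, PriorTherapy}.
Backdoor paths from Hospital to Comorbidity:
  P1: Hospital <- Dosage -> PriorTherapy -> Comorbidity
  P2: Hospital <- Dosage -> AgeGroup <- PriorTherapy -> Comorbidity
  P3: Hospital <- AgeGroup <- Dosage -> PriorTherapy -> Comorbidity
  P4: Hospital <- AgeGroup <- PriorTherapy -> Comorbidity
The empty set is not sufficient: P1 (Hospital <- Dosage -> PriorTherapy -> Comorbidity) has no collider blocking it and no conditioned non-collider, so it is open.
Try {PriorTherapy}:
  P1: blocked at chain node PriorTherapy ∈ conditioning set.
  P2: blocked at collider AgeGroup (neither it nor any descendant is in the conditioning set).
  P3: blocked at chain node PriorTherapy ∈ conditioning set.
  P4: blocked at fork node PriorTherapy ∈ conditioning set.
{PriorTherapy} contains no descendant of Hospital and blocks every backdoor path.
No other singleton works — e.g. {Dosage} leaves P4 open — so {PriorTherapy} is the unique smallest valid adjustment set.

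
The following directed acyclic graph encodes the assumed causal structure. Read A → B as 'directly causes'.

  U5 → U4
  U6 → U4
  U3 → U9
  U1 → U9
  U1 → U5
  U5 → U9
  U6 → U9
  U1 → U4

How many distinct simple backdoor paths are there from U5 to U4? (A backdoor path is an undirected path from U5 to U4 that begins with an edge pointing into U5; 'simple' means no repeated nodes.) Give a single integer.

2

A backdoor path from U5 to U4 is any simple undirected path whose first edge points into U5 (i.e. leaves U5 via a parent).
Parents of U5: {U1}.
Enumerating:
  P1: U5 <- U1 -> U9 <- U6 -> U4
  P2: U5 <- U1 -> U4
That exhausts the simple backdoor paths. Count: 2.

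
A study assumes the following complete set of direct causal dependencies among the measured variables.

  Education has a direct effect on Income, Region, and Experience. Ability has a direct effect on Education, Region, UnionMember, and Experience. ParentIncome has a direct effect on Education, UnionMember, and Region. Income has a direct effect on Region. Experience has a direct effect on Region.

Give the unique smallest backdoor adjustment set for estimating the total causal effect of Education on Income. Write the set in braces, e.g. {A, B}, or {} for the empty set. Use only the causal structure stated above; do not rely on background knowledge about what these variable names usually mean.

{}

Variables eligible for adjustment (non-descendants of Education, excluding Education and Income): {Ability, ParentIncome, UnionMember}.
Backdoor paths from Education to Income:
  P1: Education <- Ability -> UnionMember <- ParentIncome -> Region <- Income
  P2: Education <- Ability -> Experience -> Region <- Income
  P3: Education <- Ability -> Region <- Income
  P4: Education <- ParentIncome -> UnionMember <- Ability -> Experience -> Region <- Income
  P5: Education <- ParentIncome -> UnionMember <- Ability -> Region <- Income
  P6: Education <- ParentIncome -> Region <- Income
Each backdoor path contains an unconditioned collider, so every path is already blocked with the empty conditioning set:
  P1: blocked at collider UnionMember (neither it nor any descendant is in the conditioning set).
  P2: blocked at collider Region (neither it nor any descendant is in the conditioning set).
  P3: blocked at collider Region (neither it nor any descendant is in the conditioning set).
  P4: blocked at collider UnionMember (neither it nor any descendant is in the conditioning set).
  P5: blocked at collider UnionMember (neither it nor any descendant is in the conditioning set).
  P6: blocked at collider Region (neither it nor any descendant is in the conditioning set).
The empty set is therefore the unique smallest valid set.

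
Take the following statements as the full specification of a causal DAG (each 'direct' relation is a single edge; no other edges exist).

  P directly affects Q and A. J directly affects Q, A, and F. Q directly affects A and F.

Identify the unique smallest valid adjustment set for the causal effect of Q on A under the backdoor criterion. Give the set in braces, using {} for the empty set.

Variables eligible for adjustment (non-descendants of Q, excluding Q and A): {J, P}.
Backdoor paths from Q to A:
  P1: Q <- P -> A
  P2: Q <- J -> A
The empty set is not sufficient: P1 (Q <- P -> A) has no collider blocking it and no conditioned non-collider, so it is open.
Try {J, P}:
  P1: blocked at fork node P ∈ conditioning set.
  P2: blocked at fork node J ∈ conditioning set.
{J, P} contains no descendant of Q and blocks every backdoor path.
Every element of {J, P} is needed (dropping J leaves P2 open; dropping P leaves P1 open), so no proper subset is valid.
Among all size-2 subsets of the eligible variables, only {J, P} blocks every backdoor path, so it is the unique smallest valid adjustment set.

{J, P}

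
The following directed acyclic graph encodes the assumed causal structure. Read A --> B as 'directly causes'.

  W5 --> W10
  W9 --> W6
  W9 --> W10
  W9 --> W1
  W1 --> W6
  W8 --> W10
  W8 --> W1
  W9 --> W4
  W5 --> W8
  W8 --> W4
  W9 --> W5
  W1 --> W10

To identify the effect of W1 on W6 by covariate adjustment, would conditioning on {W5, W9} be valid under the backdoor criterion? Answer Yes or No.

Yes

Backdoor paths from W1 to W6 (paths whose first edge points into W1):
  P1: W1 <- W9 -> W6
  P2: W1 <- W8 <- W5 <- W9 -> W6
  P3: W1 <- W8 <- W5 -> W10 <- W9 -> W6
  P4: W1 <- W8 -> W4 <- W9 -> W6
  P5: W1 <- W8 -> W10 <- W9 -> W6
  P6: W1 <- W8 -> W10 <- W5 <- W9 -> W6
Condition 1 (no descendant of W1 in the set): holds — descendants of W1 are {W10, W6}; none are in {W5, W9}.
Condition 2 (every backdoor path blocked by {W5, W9}):
  P1: blocked at fork node W9 ∈ conditioning set.
  P2: blocked at chain node W5 ∈ conditioning set.
  P3: blocked at fork node W5 ∈ conditioning set.
  P4: blocked at collider W4 (neither it nor any descendant is in the conditioning set).
  P5: blocked at collider W10 (neither it nor any descendant is in the conditioning set).
  P6: blocked at collider W10 (neither it nor any descendant is in the conditioning set).
{W5, W9} satisfies the backdoor criterion.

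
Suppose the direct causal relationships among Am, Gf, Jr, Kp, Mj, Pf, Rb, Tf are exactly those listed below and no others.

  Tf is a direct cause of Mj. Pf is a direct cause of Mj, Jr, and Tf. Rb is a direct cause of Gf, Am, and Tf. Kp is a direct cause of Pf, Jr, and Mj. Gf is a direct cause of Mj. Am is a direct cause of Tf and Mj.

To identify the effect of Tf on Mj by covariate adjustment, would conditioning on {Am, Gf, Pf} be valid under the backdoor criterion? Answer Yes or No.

Yes

Backdoor paths from Tf to Mj (paths whose first edge points into Tf):
  P1: Tf <- Rb -> Am -> Mj
  P2: Tf <- Rb -> Gf -> Mj
  P3: Tf <- Am <- Rb -> Gf -> Mj
  P4: Tf <- Am -> Mj
  P5: Tf <- Pf <- Kp -> Mj
  P6: Tf <- Pf -> Jr <- Kp -> Mj
  P7: Tf <- Pf -> Mj
Condition 1 (no descendant of Tf in the set): holds — descendants of Tf are {Mj}; none are in {Am, Gf, Pf}.
Condition 2 (every backdoor path blocked by {Am, Gf, Pf}):
  P1: blocked at chain node Am ∈ conditioning set.
  P2: blocked at chain node Gf ∈ conditioning set.
  P3: blocked at chain node Am ∈ conditioning set.
  P4: blocked at fork node Am ∈ conditioning set.
  P5: blocked at chain node Pf ∈ conditioning set.
  P6: blocked at fork node Pf ∈ conditioning set.
  P7: blocked at fork node Pf ∈ conditioning set.
{Am, Gf, Pf} satisfies the backdoor criterion.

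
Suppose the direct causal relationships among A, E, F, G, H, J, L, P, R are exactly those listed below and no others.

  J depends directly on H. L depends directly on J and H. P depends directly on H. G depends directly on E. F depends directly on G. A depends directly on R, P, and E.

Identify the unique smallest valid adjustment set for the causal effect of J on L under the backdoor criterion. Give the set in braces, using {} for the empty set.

{H}

Variables eligible for adjustment (non-descendants of J, excluding J and L): {A, E, F, G, H, P, R}.
Backdoor paths from J to L:
  P1: J <- H -> L
The empty set is not sufficient: P1 (J <- H -> L) has no collider blocking it and no conditioned non-collider, so it is open.
Try {H}:
  P1: blocked at fork node H ∈ conditioning set.
{H} contains no descendant of J and blocks every backdoor path.
No other singleton works — e.g. {R} leaves P1 open — so {H} is the unique smallest valid adjustment set.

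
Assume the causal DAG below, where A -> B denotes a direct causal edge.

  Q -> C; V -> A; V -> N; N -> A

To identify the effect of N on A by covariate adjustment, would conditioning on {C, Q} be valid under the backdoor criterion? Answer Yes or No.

No

Backdoor paths from N to A (paths whose first edge points into N):
  P1: N <- V -> A
Condition 1 (no descendant of N in the set): holds — descendants of N are {A}; none are in {C, Q}.
Condition 2 (every backdoor path blocked by {C, Q}):
  P1: open — no interior node is in the conditioning set.
{C, Q} does not satisfy the backdoor criterion.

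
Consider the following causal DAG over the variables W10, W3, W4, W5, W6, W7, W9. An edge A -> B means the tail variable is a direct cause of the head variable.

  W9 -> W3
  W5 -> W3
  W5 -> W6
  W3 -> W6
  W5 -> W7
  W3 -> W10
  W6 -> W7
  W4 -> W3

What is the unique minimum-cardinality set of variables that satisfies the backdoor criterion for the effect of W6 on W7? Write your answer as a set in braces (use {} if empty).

{W5}

Variables eligible for adjustment (non-descendants of W6, excluding W6 and W7): {W10, W3, W4, W5, W9}.
Backdoor paths from W6 to W7:
  P1: W6 <- W5 -> W7
  P2: W6 <- W3 <- W5 -> W7
The empty set is not sufficient: P1 (W6 <- W5 -> W7) has no collider blocking it and no conditioned non-collider, so it is open.
Try {W5}:
  P1: blocked at fork node W5 ∈ conditioning set.
  P2: blocked at fork node W5 ∈ conditioning set.
{W5} contains no descendant of W6 and blocks every backdoor path.
No other singleton works — e.g. {W9} leaves P1 open — so {W5} is the unique smallest valid adjustment set.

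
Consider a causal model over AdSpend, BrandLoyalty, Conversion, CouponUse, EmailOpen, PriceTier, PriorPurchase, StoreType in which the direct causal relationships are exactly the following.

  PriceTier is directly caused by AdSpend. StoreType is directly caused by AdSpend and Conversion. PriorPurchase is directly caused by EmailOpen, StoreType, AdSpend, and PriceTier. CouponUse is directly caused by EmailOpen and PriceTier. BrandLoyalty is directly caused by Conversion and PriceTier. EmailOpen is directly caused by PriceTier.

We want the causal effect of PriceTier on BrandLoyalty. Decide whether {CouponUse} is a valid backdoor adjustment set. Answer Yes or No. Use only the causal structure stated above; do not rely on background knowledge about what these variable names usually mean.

Backdoor paths from PriceTier to BrandLoyalty (paths whose first edge points into PriceTier):
  P1: PriceTier <- AdSpend -> StoreType <- Conversion -> BrandLoyalty
  P2: PriceTier <- AdSpend -> PriorPurchase <- StoreType <- Conversion -> BrandLoyalty
Condition 1 (no descendant of PriceTier in the set): FAILS — CouponUse is a descendant of PriceTier.
Condition 2 (every backdoor path blocked by {CouponUse}):
  P1: blocked at collider StoreType (neither it nor any descendant is in the conditioning set).
  P2: blocked at collider PriorPurchase (neither it nor any descendant is in the conditioning set).
{CouponUse} does not satisfy the backdoor criterion.

No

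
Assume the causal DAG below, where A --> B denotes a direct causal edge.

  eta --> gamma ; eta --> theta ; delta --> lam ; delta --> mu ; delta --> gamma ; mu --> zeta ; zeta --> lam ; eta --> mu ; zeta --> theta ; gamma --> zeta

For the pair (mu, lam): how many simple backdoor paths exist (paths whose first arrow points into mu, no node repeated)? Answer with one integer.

A backdoor path from mu to lam is any simple undirected path whose first edge points into mu (i.e. leaves mu via a parent).
Parents of mu: {delta, eta}.
Enumerating:
  P1: mu <- delta -> gamma <- eta -> theta <- zeta -> lam
  P2: mu <- delta -> gamma -> zeta -> lam
  P3: mu <- delta -> lam
  P4: mu <- eta -> gamma <- delta -> lam
  P5: mu <- eta -> gamma -> zeta -> lam
  P6: mu <- eta -> theta <- zeta <- gamma <- delta -> lam
  P7: mu <- eta -> theta <- zeta -> lam
That exhausts the simple backdoor paths. Count: 7.

7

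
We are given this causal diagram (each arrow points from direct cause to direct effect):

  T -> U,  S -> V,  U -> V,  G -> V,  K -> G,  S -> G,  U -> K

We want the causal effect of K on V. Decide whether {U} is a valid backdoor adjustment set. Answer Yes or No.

Backdoor paths from K to V (paths whose first edge points into K):
  P1: K <- U -> V
Condition 1 (no descendant of K in the set): holds — descendants of K are {G, V}; none are in {U}.
Condition 2 (every backdoor path blocked by {U}):
  P1: blocked at fork node U ∈ conditioning set.
{U} satisfies the backdoor criterion.

Yes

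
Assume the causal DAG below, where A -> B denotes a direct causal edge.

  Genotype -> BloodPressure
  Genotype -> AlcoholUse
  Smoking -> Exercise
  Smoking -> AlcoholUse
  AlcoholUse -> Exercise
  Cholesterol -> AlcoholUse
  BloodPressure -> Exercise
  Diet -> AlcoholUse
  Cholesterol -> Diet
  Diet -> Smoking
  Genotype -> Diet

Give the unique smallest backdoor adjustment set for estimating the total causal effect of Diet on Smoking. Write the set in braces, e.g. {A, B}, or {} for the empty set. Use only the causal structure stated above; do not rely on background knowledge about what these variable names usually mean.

{}

Variables eligible for adjustment (non-descendants of Diet, excluding Diet and Smoking): {BloodPressure, Cholesterol, Genotype}.
Backdoor paths from Diet to Smoking:
  P1: Diet <- Genotype -> BloodPressure -> Exercise <- Smoking
  P2: Diet <- Genotype -> BloodPressure -> Exercise <- AlcoholUse <- Smoking
  P3: Diet <- Genotype -> AlcoholUse <- Smoking
  P4: Diet <- Genotype -> AlcoholUse -> Exercise <- Smoking
  P5: Diet <- Cholesterol -> AlcoholUse <- Genotype -> BloodPressure -> Exercise <- Smoking
  P6: Diet <- Cholesterol -> AlcoholUse <- Smoking
  P7: Diet <- Cholesterol -> AlcoholUse -> Exercise <- Smoking
Each backdoor path contains an unconditioned collider, so every path is already blocked with the empty conditioning set:
  P1: blocked at collider Exercise (neither it nor any descendant is in the conditioning set).
  P2: blocked at collider Exercise (neither it nor any descendant is in the conditioning set).
  P3: blocked at collider AlcoholUse (neither it nor any descendant is in the conditioning set).
  P4: blocked at collider Exercise (neither it nor any descendant is in the conditioning set).
  P5: blocked at collider AlcoholUse (neither it nor any descendant is in the conditioning set).
  P6: blocked at collider AlcoholUse (neither it nor any descendant is in the conditioning set).
  P7: blocked at collider Exercise (neither it nor any descendant is in the conditioning set).
The empty set is therefore the unique smallest valid set.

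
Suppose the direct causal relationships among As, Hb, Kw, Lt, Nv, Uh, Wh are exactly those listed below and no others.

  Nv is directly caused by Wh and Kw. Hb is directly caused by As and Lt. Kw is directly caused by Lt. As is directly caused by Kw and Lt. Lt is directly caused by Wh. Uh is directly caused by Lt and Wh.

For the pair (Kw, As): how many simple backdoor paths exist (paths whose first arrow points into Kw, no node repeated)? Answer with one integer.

A backdoor path from Kw to As is any simple undirected path whose first edge points into Kw (i.e. leaves Kw via a parent).
Parents of Kw: {Lt}.
Enumerating:
  P1: Kw <- Lt -> As
  P2: Kw <- Lt -> Hb <- As
That exhausts the simple backdoor paths. Count: 2.

2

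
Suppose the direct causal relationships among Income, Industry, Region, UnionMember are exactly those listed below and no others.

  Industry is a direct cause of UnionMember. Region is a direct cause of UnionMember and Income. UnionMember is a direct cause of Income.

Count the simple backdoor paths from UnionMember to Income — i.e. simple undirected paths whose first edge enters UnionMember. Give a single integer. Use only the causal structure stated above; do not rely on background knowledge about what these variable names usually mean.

1

A backdoor path from UnionMember to Income is any simple undirected path whose first edge points into UnionMember (i.e. leaves UnionMember via a parent).
Parents of UnionMember: {Industry, Region}.
Enumerating:
  P1: UnionMember <- Region -> Income
That exhausts the simple backdoor paths. Count: 1.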